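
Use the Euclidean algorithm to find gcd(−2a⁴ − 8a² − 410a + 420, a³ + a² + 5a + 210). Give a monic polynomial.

Euclidean algorithm in ℚ[a]:
  −2a⁴ − 8a² − 410a + 420 = (−2a + 2)(a³ + a² + 5a + 210) + (0)
The last nonzero remainder a³ + a² + 5a + 210 is already monic.

a³ + a² + 5a + 210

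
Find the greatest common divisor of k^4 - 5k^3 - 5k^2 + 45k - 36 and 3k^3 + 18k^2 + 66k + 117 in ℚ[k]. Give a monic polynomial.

k + 3

Euclidean algorithm in ℚ[k]:
  k^4 - 5k^3 - 5k^2 + 45k - 36 = ((1/3)k - 11/3)(3k^3 + 18k^2 + 66k + 117) + (39k^2 + 248k + 393)
  3k^3 + 18k^2 + 66k + 117 = ((1/13)k - 14/507)(39k^2 + 248k + 393) + ((21607/507)k + 21607/169)
  39k^2 + 248k + 393 = ((19773/21607)k + 66417/21607)((21607/507)k + 21607/169) + (0)
Last nonzero remainder: (21607/507)k + 21607/169. Dividing through by 21607/507 gives the monic gcd k + 3.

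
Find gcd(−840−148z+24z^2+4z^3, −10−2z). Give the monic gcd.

5+z

Repeated division with remainder:
  4z^3+24z^2−148z−840 = (−2z^2−2z+84)(−2z−10) + (0)
Last nonzero remainder: −2z−10. Dividing through by −2 gives the monic gcd z+5.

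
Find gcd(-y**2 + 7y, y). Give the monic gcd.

Repeated division with remainder:
  -y**2 + 7y = (-y + 7)(y) + (0)
The last nonzero remainder y is already monic.

y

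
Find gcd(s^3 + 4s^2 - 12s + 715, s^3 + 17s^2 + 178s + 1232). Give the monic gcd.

s + 11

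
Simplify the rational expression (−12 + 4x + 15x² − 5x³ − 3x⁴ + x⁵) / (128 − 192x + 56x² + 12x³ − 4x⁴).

(6 + 7x − x³)/(−64 + 4x²)

Apply the Euclidean algorithm:
  x⁵ − 3x⁴ − 5x³ + 15x² + 4x − 12 = (−(1/4)x)(−4x⁴ + 12x³ + 56x² − 192x + 128) + (9x³ − 33x² + 36x − 12)
  −4x⁴ + 12x³ + 56x² − 192x + 128 = (−(4/9)x − 8/27)(9x³ − 33x² + 36x − 12) + ((560/9)x² − (560/3)x + 1120/9)
  9x³ − 33x² + 36x − 12 = ((81/560)x − 27/280)((560/9)x² − (560/3)x + 1120/9) + (0)
Last nonzero remainder: (560/9)x² − (560/3)x + 1120/9. Dividing through by 560/9 gives the monic gcd x² − 3x + 2.
Cancel x² − 3x + 2 from numerator and denominator to get the reduced form.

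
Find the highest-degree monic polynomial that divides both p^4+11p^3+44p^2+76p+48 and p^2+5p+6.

By polynomial division,
  p^4+11p^3+44p^2+76p+48 = (p^2+6p+8)(p^2+5p+6) + (0)
The last nonzero remainder p^2+5p+6 is already monic.

p^2+5p+6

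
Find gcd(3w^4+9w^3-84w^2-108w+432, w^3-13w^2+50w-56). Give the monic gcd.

Euclidean algorithm in ℚ[w]:
  3w^4+9w^3-84w^2-108w+432 = (3w+48)(w^3-13w^2+50w-56) + (390w^2-2340w+3120)
  w^3-13w^2+50w-56 = ((1/390)w-7/390)(390w^2-2340w+3120) + (0)
Last nonzero remainder: 390w^2-2340w+3120. Dividing through by 390 gives the monic gcd w^2-6w+8.

w^2-6w+8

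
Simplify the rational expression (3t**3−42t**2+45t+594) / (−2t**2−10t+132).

(−3t**2+24t+99)/(2t+22)

Apply the Euclidean algorithm:
  3t**3−42t**2+45t+594 = (−(3/2)t+57/2)(−2t**2−10t+132) + (528t−3168)
  −2t**2−10t+132 = (−(1/264)t−1/24)(528t−3168) + (0)
Last nonzero remainder: 528t−3168. Dividing through by 528 gives the monic gcd t−6.
Cancel t−6 from numerator and denominator to get the reduced form.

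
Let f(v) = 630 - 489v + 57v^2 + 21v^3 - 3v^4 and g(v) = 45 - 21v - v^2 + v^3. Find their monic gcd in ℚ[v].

Euclidean algorithm in ℚ[v]:
  -3v^4 + 21v^3 + 57v^2 - 489v + 630 = (-3v + 18)(v^3 - v^2 - 21v + 45) + (12v^2 + 24v - 180)
  v^3 - v^2 - 21v + 45 = ((1/12)v - 1/4)(12v^2 + 24v - 180) + (0)
Last nonzero remainder: 12v^2 + 24v - 180. Dividing through by 12 gives the monic gcd v^2 + 2v - 15.

-15 + 2v + v^2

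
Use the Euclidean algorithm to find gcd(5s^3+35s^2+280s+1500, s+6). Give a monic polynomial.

Apply the Euclidean algorithm:
  5s^3+35s^2+280s+1500 = (5s^2+5s+250)(s+6) + (0)
The last nonzero remainder s+6 is already monic.

s+6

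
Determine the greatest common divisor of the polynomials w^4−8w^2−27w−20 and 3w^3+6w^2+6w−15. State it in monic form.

w^2+3w+5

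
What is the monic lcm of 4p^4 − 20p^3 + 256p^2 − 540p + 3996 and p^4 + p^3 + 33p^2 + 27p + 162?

Repeated division with remainder:
  4p^4 − 20p^3 + 256p^2 − 540p + 3996 = (4)(p^4 + p^3 + 33p^2 + 27p + 162) + (−24p^3 + 124p^2 − 648p + 3348)
  p^4 + p^3 + 33p^2 + 27p + 162 = (−(1/24)p − 37/144)(−24p^3 + 124p^2 − 648p + 3348) + ((1363/36)p^2 + 4089/4)
  −24p^3 + 124p^2 − 648p + 3348 = (−(864/1363)p + 4464/1363)((1363/36)p^2 + 4089/4) + (0)
Last nonzero remainder: (1363/36)p^2 + 4089/4. Dividing through by 1363/36 gives the monic gcd p^2 + 27.
Then lcm(f, g) = f·g / gcd(f, g); expanding and making the result monic gives the answer.

p^6 − 4p^5 + 65p^4 − 101p^3 + 1248p^2 + 189p + 5994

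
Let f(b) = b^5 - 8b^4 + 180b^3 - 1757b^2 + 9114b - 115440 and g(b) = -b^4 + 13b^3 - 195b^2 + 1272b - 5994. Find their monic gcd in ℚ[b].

b^2 - 3b + 111

By polynomial division,
  b^5 - 8b^4 + 180b^3 - 1757b^2 + 9114b - 115440 = (-b - 5)(-b^4 + 13b^3 - 195b^2 + 1272b - 5994) + (50b^3 - 1460b^2 + 9480b - 145410)
  -b^4 + 13b^3 - 195b^2 + 1272b - 5994 = (-(1/50)b - 81/250)(50b^3 - 1460b^2 + 9480b - 145410) + (-(11961/25)b^2 + (35883/25)b - 1327671/25)
  50b^3 - 1460b^2 + 9480b - 145410 = (-(1250/11961)b + 32750/11961)(-(11961/25)b^2 + (35883/25)b - 1327671/25) + (0)
Last nonzero remainder: -(11961/25)b^2 + (35883/25)b - 1327671/25. Dividing through by -11961/25 gives the monic gcd b^2 - 3b + 111.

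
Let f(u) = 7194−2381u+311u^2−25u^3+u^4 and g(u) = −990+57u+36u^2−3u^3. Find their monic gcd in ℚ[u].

66−17u+u^2

Repeated division with remainder:
  u^4−25u^3+311u^2−2381u+7194 = (−(1/3)u+13/3)(−3u^3+36u^2+57u−990) + (174u^2−2958u+11484)
  −3u^3+36u^2+57u−990 = (−(1/58)u−5/58)(174u^2−2958u+11484) + (0)
Last nonzero remainder: 174u^2−2958u+11484. Dividing through by 174 gives the monic gcd u^2−17u+66.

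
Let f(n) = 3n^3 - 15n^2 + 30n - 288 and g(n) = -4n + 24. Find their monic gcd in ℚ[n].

n - 6

Repeated division with remainder:
  3n^3 - 15n^2 + 30n - 288 = (-(3/4)n^2 - (3/4)n - 12)(-4n + 24) + (0)
Last nonzero remainder: -4n + 24. Dividing through by -4 gives the monic gcd n - 6.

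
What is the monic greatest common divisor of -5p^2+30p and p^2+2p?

p

Repeated division with remainder:
  -5p^2+30p = (-5)(p^2+2p) + (40p)
  p^2+2p = ((1/40)p+1/20)(40p) + (0)
Last nonzero remainder: 40p. Dividing through by 40 gives the monic gcd p.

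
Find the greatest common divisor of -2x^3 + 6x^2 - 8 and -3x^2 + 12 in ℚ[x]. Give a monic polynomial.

By polynomial division,
  -2x^3 + 6x^2 - 8 = ((2/3)x - 2)(-3x^2 + 12) + (-8x + 16)
  -3x^2 + 12 = ((3/8)x + 3/4)(-8x + 16) + (0)
Last nonzero remainder: -8x + 16. Dividing through by -8 gives the monic gcd x - 2.

x - 2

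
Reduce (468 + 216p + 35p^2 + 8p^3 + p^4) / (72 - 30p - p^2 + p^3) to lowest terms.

By polynomial division,
  p^4 + 8p^3 + 35p^2 + 216p + 468 = (p + 9)(p^3 - p^2 - 30p + 72) + (74p^2 + 414p - 180)
  p^3 - p^2 - 30p + 72 = ((1/74)p - 122/1369)(74p^2 + 414p - 180) + ((12768/1369)p + 76608/1369)
  74p^2 + 414p - 180 = ((50653/6384)p - 6845/2128)((12768/1369)p + 76608/1369) + (0)
Last nonzero remainder: (12768/1369)p + 76608/1369. Dividing through by 12768/1369 gives the monic gcd p + 6.
Cancel p + 6 from numerator and denominator to get the reduced form.

(78 + 23p + 2p^2 + p^3)/(12 - 7p + p^2)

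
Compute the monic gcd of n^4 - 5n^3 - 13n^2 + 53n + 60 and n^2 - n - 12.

By polynomial division,
  n^4 - 5n^3 - 13n^2 + 53n + 60 = (n^2 - 4n - 5)(n^2 - n - 12) + (0)
The last nonzero remainder n^2 - n - 12 is already monic.

n^2 - n - 12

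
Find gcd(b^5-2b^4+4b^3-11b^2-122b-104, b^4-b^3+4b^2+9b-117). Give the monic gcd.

b^2-b+13

Repeated division with remainder:
  b^5-2b^4+4b^3-11b^2-122b-104 = (b-1)(b^4-b^3+4b^2+9b-117) + (-b^3-16b^2+4b-221)
  b^4-b^3+4b^2+9b-117 = (-b+17)(-b^3-16b^2+4b-221) + (280b^2-280b+3640)
  -b^3-16b^2+4b-221 = (-(1/280)b-17/280)(280b^2-280b+3640) + (0)
Last nonzero remainder: 280b^2-280b+3640. Dividing through by 280 gives the monic gcd b^2-b+13.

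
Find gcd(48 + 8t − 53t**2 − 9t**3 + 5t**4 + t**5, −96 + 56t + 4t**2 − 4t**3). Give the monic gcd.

−12 + t + t**2

Euclidean algorithm in ℚ[t]:
  t**5 + 5t**4 − 9t**3 − 53t**2 + 8t + 48 = (−(1/4)t**2 − (3/2)t − 11/4)(−4t**3 + 4t**2 + 56t − 96) + (18t**2 + 18t − 216)
  −4t**3 + 4t**2 + 56t − 96 = (−(2/9)t + 4/9)(18t**2 + 18t − 216) + (0)
Last nonzero remainder: 18t**2 + 18t − 216. Dividing through by 18 gives the monic gcd t**2 + t − 12.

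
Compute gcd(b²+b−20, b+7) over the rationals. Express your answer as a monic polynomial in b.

1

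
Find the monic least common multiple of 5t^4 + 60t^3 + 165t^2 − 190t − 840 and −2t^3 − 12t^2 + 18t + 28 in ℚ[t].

By polynomial division,
  5t^4 + 60t^3 + 165t^2 − 190t − 840 = (−(5/2)t − 15)(−2t^3 − 12t^2 + 18t + 28) + (30t^2 + 150t − 420)
  −2t^3 − 12t^2 + 18t + 28 = (−(1/15)t − 1/15)(30t^2 + 150t − 420) + (0)
Last nonzero remainder: 30t^2 + 150t − 420. Dividing through by 30 gives the monic gcd t^2 + 5t − 14.
Then lcm(f, g) = f·g / gcd(f, g); expanding and making the result monic gives the answer.

t^5 + 13t^4 + 45t^3 − 5t^2 − 206t − 168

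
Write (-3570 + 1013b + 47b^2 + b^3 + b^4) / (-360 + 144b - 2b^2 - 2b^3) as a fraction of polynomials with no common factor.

(-119 + 6b - b^2)/(-12 + 2b)

Euclidean algorithm in ℚ[b]:
  b^4 + b^3 + 47b^2 + 1013b - 3570 = (-(1/2)b)(-2b^3 - 2b^2 + 144b - 360) + (119b^2 + 833b - 3570)
  -2b^3 - 2b^2 + 144b - 360 = (-(2/119)b + 12/119)(119b^2 + 833b - 3570) + (0)
Last nonzero remainder: 119b^2 + 833b - 3570. Dividing through by 119 gives the monic gcd b^2 + 7b - 30.
Cancel b^2 + 7b - 30 from numerator and denominator to get the reduced form.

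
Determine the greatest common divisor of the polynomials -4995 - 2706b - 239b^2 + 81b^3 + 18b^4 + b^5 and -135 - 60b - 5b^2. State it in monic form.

27 + 12b + b^2

Apply the Euclidean algorithm:
  b^5 + 18b^4 + 81b^3 - 239b^2 - 2706b - 4995 = (-(1/5)b^3 - (6/5)b^2 + (18/5)b + 37)(-5b^2 - 60b - 135) + (0)
Last nonzero remainder: -5b^2 - 60b - 135. Dividing through by -5 gives the monic gcd b^2 + 12b + 27.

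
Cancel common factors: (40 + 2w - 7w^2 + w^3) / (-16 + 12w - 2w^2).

(10 + 3w - w^2)/(-4 + 2w)

Repeated division with remainder:
  w^3 - 7w^2 + 2w + 40 = (-(1/2)w + 1/2)(-2w^2 + 12w - 16) + (-12w + 48)
  -2w^2 + 12w - 16 = ((1/6)w - 1/3)(-12w + 48) + (0)
Last nonzero remainder: -12w + 48. Dividing through by -12 gives the monic gcd w - 4.
Cancel w - 4 from numerator and denominator to get the reduced form.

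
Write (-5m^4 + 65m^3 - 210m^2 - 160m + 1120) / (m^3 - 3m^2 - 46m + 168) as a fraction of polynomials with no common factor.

(-5m^3 + 45m^2 - 30m - 280)/(m^2 + m - 42)

By polynomial division,
  -5m^4 + 65m^3 - 210m^2 - 160m + 1120 = (-5m + 50)(m^3 - 3m^2 - 46m + 168) + (-290m^2 + 2980m - 7280)
  m^3 - 3m^2 - 46m + 168 = (-(1/290)m - 211/8410)(-290m^2 + 2980m - 7280) + ((3080/841)m - 12320/841)
  -290m^2 + 2980m - 7280 = (-(24389/308)m + 10933/22)((3080/841)m - 12320/841) + (0)
Last nonzero remainder: (3080/841)m - 12320/841. Dividing through by 3080/841 gives the monic gcd m - 4.
Cancel m - 4 from numerator and denominator to get the reduced form.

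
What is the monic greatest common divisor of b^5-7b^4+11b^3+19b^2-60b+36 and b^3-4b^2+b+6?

Repeated division with remainder:
  b^5-7b^4+11b^3+19b^2-60b+36 = (b^2-3b-2)(b^3-4b^2+b+6) + (8b^2-40b+48)
  b^3-4b^2+b+6 = ((1/8)b+1/8)(8b^2-40b+48) + (0)
Last nonzero remainder: 8b^2-40b+48. Dividing through by 8 gives the monic gcd b^2-5b+6.

b^2-5b+6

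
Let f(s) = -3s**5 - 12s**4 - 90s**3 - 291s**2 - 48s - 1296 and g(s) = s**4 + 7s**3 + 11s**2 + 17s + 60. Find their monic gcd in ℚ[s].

s**2 - s + 4

Apply the Euclidean algorithm:
  -3s**5 - 12s**4 - 90s**3 - 291s**2 - 48s - 1296 = (-3s + 9)(s**4 + 7s**3 + 11s**2 + 17s + 60) + (-120s**3 - 339s**2 - 21s - 1836)
  s**4 + 7s**3 + 11s**2 + 17s + 60 = (-(1/120)s - 167/4800)(-120s**3 - 339s**2 - 21s - 1836) + (-(1551/1600)s**2 + (1551/1600)s - 1551/400)
  -120s**3 - 339s**2 - 21s - 1836 = ((64000/517)s + 244800/517)(-(1551/1600)s**2 + (1551/1600)s - 1551/400) + (0)
Last nonzero remainder: -(1551/1600)s**2 + (1551/1600)s - 1551/400. Dividing through by -1551/1600 gives the monic gcd s**2 - s + 4.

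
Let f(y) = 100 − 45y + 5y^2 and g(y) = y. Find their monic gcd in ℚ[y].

1

Apply the Euclidean algorithm:
  5y^2 − 45y + 100 = (5y − 45)(y) + (100)
  y = ((1/100)y)(100) + (0)
The last nonzero remainder is the constant 100, so the polynomials are coprime and gcd = 1.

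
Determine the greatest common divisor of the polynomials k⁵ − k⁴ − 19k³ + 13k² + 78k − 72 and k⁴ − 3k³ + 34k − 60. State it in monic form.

k² + k − 6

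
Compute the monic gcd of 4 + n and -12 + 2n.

By polynomial division,
  n + 4 = (1/2)(2n - 12) + (10)
  2n - 12 = ((1/5)n - 6/5)(10) + (0)
The last nonzero remainder is the constant 10, so the polynomials are coprime and gcd = 1.

1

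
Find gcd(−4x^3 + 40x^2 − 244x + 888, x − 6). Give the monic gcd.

By polynomial division,
  −4x^3 + 40x^2 − 244x + 888 = (−4x^2 + 16x − 148)(x − 6) + (0)
The last nonzero remainder x − 6 is already monic.

x − 6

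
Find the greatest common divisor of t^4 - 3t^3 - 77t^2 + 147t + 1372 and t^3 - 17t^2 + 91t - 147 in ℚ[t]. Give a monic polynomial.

t^2 - 14t + 49

Euclidean algorithm in ℚ[t]:
  t^4 - 3t^3 - 77t^2 + 147t + 1372 = (t + 14)(t^3 - 17t^2 + 91t - 147) + (70t^2 - 980t + 3430)
  t^3 - 17t^2 + 91t - 147 = ((1/70)t - 3/70)(70t^2 - 980t + 3430) + (0)
Last nonzero remainder: 70t^2 - 980t + 3430. Dividing through by 70 gives the monic gcd t^2 - 14t + 49.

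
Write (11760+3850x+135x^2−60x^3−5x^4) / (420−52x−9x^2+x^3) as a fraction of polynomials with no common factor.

By polynomial division,
  −5x^4−60x^3+135x^2+3850x+11760 = (−5x−105)(x^3−9x^2−52x+420) + (−1070x^2+490x+55860)
  x^3−9x^2−52x+420 = (−(1/1070)x+457/57245)(−1070x^2+490x+55860) + (−(42432/11449)x−297024/11449)
  −1070x^2+490x+55860 = ((6125215/21216)x−7613585/3536)(−(42432/11449)x−297024/11449) + (0)
Last nonzero remainder: −(42432/11449)x−297024/11449. Dividing through by −42432/11449 gives the monic gcd x+7.
Cancel x+7 from numerator and denominator to get the reduced form.

(1680+310x−25x^2−5x^3)/(60−16x+x^2)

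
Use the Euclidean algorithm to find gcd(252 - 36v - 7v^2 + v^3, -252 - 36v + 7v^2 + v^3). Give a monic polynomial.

-36 + v^2

Euclidean algorithm in ℚ[v]:
  v^3 - 7v^2 - 36v + 252 = (v^3 + 7v^2 - 36v - 252) + (-14v^2 + 504)
  v^3 + 7v^2 - 36v - 252 = (-(1/14)v - 1/2)(-14v^2 + 504) + (0)
Last nonzero remainder: -14v^2 + 504. Dividing through by -14 gives the monic gcd v^2 - 36.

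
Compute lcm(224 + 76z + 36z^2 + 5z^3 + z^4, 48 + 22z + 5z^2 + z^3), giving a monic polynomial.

672 + 452z + 184z^2 + 51z^3 + 8z^4 + z^5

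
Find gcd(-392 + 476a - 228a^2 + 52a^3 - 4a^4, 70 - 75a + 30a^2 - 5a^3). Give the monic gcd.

Apply the Euclidean algorithm:
  -4a^4 + 52a^3 - 228a^2 + 476a - 392 = ((4/5)a - 28/5)(-5a^3 + 30a^2 - 75a + 70) + (0)
Last nonzero remainder: -5a^3 + 30a^2 - 75a + 70. Dividing through by -5 gives the monic gcd a^3 - 6a^2 + 15a - 14.

-14 + 15a - 6a^2 + a^3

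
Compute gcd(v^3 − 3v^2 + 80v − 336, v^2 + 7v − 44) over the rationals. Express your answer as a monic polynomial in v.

v − 4

Apply the Euclidean algorithm:
  v^3 − 3v^2 + 80v − 336 = (v − 10)(v^2 + 7v − 44) + (194v − 776)
  v^2 + 7v − 44 = ((1/194)v + 11/194)(194v − 776) + (0)
Last nonzero remainder: 194v − 776. Dividing through by 194 gives the monic gcd v − 4.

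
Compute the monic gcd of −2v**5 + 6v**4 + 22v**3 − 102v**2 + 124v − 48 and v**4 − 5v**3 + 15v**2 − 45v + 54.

v**2 − 5v + 6

Apply the Euclidean algorithm:
  −2v**5 + 6v**4 + 22v**3 − 102v**2 + 124v − 48 = (−2v − 4)(v**4 − 5v**3 + 15v**2 − 45v + 54) + (32v**3 − 132v**2 + 52v + 168)
  v**4 − 5v**3 + 15v**2 − 45v + 54 = ((1/32)v − 7/256)(32v**3 − 132v**2 + 52v + 168) + ((625/64)v**2 − (3125/64)v + 1875/32)
  32v**3 − 132v**2 + 52v + 168 = ((2048/625)v + 1792/625)((625/64)v**2 − (3125/64)v + 1875/32) + (0)
Last nonzero remainder: (625/64)v**2 − (3125/64)v + 1875/32. Dividing through by 625/64 gives the monic gcd v**2 − 5v + 6.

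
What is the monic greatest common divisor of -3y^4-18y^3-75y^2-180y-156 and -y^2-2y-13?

y^2+2y+13

Repeated division with remainder:
  -3y^4-18y^3-75y^2-180y-156 = (3y^2+12y+12)(-y^2-2y-13) + (0)
Last nonzero remainder: -y^2-2y-13. Dividing through by -1 gives the monic gcd y^2+2y+13.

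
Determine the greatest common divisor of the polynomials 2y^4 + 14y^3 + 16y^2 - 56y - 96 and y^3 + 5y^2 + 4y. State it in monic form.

Repeated division with remainder:
  2y^4 + 14y^3 + 16y^2 - 56y - 96 = (2y + 4)(y^3 + 5y^2 + 4y) + (-12y^2 - 72y - 96)
  y^3 + 5y^2 + 4y = (-(1/12)y + 1/12)(-12y^2 - 72y - 96) + (2y + 8)
  -12y^2 - 72y - 96 = (-6y - 12)(2y + 8) + (0)
Last nonzero remainder: 2y + 8. Dividing through by 2 gives the monic gcd y + 4.

y + 4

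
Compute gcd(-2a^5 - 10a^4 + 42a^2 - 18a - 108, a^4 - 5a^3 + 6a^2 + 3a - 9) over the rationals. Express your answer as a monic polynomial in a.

a^2 - 3a + 3

By polynomial division,
  -2a^5 - 10a^4 + 42a^2 - 18a - 108 = (-2a - 20)(a^4 - 5a^3 + 6a^2 + 3a - 9) + (-88a^3 + 168a^2 + 24a - 288)
  a^4 - 5a^3 + 6a^2 + 3a - 9 = (-(1/88)a + 17/484)(-88a^3 + 168a^2 + 24a - 288) + ((45/121)a^2 - (135/121)a + 135/121)
  -88a^3 + 168a^2 + 24a - 288 = (-(10648/45)a - 3872/15)((45/121)a^2 - (135/121)a + 135/121) + (0)
Last nonzero remainder: (45/121)a^2 - (135/121)a + 135/121. Dividing through by 45/121 gives the monic gcd a^2 - 3a + 3.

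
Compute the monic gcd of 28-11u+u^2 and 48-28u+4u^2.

-4+u

Apply the Euclidean algorithm:
  u^2-11u+28 = (1/4)(4u^2-28u+48) + (-4u+16)
  4u^2-28u+48 = (-u+3)(-4u+16) + (0)
Last nonzero remainder: -4u+16. Dividing through by -4 gives the monic gcd u-4.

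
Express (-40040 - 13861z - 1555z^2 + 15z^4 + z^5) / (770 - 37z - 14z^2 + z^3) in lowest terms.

(520 + 153z + 19z^2 + z^3)/(-10 + z)

Apply the Euclidean algorithm:
  z^5 + 15z^4 - 1555z^2 - 13861z - 40040 = (z^2 + 29z + 443)(z^3 - 14z^2 - 37z + 770) + (4950z^2 - 19800z - 381150)
  z^3 - 14z^2 - 37z + 770 = ((1/4950)z - 1/495)(4950z^2 - 19800z - 381150) + (0)
Last nonzero remainder: 4950z^2 - 19800z - 381150. Dividing through by 4950 gives the monic gcd z^2 - 4z - 77.
Cancel z^2 - 4z - 77 from numerator and denominator to get the reduced form.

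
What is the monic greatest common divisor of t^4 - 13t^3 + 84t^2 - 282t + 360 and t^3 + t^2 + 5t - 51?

t - 3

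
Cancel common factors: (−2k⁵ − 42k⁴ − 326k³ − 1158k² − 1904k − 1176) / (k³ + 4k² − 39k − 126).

(−2k³ − 22k² − 64k − 56)/(k − 6)

By polynomial division,
  −2k⁵ − 42k⁴ − 326k³ − 1158k² − 1904k − 1176 = (−2k² − 34k − 268)(k³ + 4k² − 39k − 126) + (−1664k² − 16640k − 34944)
  k³ + 4k² − 39k − 126 = (−(1/1664)k + 3/832)(−1664k² − 16640k − 34944) + (0)
Last nonzero remainder: −1664k² − 16640k − 34944. Dividing through by −1664 gives the monic gcd k² + 10k + 21.
Cancel k² + 10k + 21 from numerator and denominator to get the reduced form.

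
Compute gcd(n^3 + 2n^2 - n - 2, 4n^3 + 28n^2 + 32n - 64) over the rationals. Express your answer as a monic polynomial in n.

Apply the Euclidean algorithm:
  n^3 + 2n^2 - n - 2 = (1/4)(4n^3 + 28n^2 + 32n - 64) + (-5n^2 - 9n + 14)
  4n^3 + 28n^2 + 32n - 64 = (-(4/5)n - 104/25)(-5n^2 - 9n + 14) + ((144/25)n - 144/25)
  -5n^2 - 9n + 14 = (-(125/144)n - 175/72)((144/25)n - 144/25) + (0)
Last nonzero remainder: (144/25)n - 144/25. Dividing through by 144/25 gives the monic gcd n - 1.

n - 1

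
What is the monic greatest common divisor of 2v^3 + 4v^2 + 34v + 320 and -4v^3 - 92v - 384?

v^2 - 3v + 32

By polynomial division,
  2v^3 + 4v^2 + 34v + 320 = (-1/2)(-4v^3 - 92v - 384) + (4v^2 - 12v + 128)
  -4v^3 - 92v - 384 = (-v - 3)(4v^2 - 12v + 128) + (0)
Last nonzero remainder: 4v^2 - 12v + 128. Dividing through by 4 gives the monic gcd v^2 - 3v + 32.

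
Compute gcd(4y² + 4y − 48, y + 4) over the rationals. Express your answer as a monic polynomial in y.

y + 4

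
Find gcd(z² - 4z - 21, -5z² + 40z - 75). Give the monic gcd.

By polynomial division,
  z² - 4z - 21 = (-1/5)(-5z² + 40z - 75) + (4z - 36)
  -5z² + 40z - 75 = (-(5/4)z - 5/4)(4z - 36) + (-120)
  4z - 36 = (-(1/30)z + 3/10)(-120) + (0)
The last nonzero remainder is the constant -120, so the polynomials are coprime and gcd = 1.

1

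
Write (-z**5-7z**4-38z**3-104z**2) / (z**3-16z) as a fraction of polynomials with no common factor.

(-z**3-3z**2-26z)/(z-4)

By polynomial division,
  -z**5-7z**4-38z**3-104z**2 = (-z**2-7z-54)(z**3-16z) + (-216z**2-864z)
  z**3-16z = (-(1/216)z+1/54)(-216z**2-864z) + (0)
Last nonzero remainder: -216z**2-864z. Dividing through by -216 gives the monic gcd z**2+4z.
Cancel z**2+4z from numerator and denominator to get the reduced form.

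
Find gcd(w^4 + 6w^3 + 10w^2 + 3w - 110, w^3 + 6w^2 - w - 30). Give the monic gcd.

w^2 + 3w - 10

Apply the Euclidean algorithm:
  w^4 + 6w^3 + 10w^2 + 3w - 110 = (w)(w^3 + 6w^2 - w - 30) + (11w^2 + 33w - 110)
  w^3 + 6w^2 - w - 30 = ((1/11)w + 3/11)(11w^2 + 33w - 110) + (0)
Last nonzero remainder: 11w^2 + 33w - 110. Dividing through by 11 gives the monic gcd w^2 + 3w - 10.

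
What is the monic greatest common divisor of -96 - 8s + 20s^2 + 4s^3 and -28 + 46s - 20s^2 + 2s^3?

-2 + s

Apply the Euclidean algorithm:
  4s^3 + 20s^2 - 8s - 96 = (2)(2s^3 - 20s^2 + 46s - 28) + (60s^2 - 100s - 40)
  2s^3 - 20s^2 + 46s - 28 = ((1/30)s - 5/18)(60s^2 - 100s - 40) + ((176/9)s - 352/9)
  60s^2 - 100s - 40 = ((135/44)s + 45/44)((176/9)s - 352/9) + (0)
Last nonzero remainder: (176/9)s - 352/9. Dividing through by 176/9 gives the monic gcd s - 2.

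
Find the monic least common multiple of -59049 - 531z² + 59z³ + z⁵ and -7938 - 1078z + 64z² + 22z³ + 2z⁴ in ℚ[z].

2893401 - 33030z² - 2891z³ - 531z⁴ + 10z⁵ + z⁷

Repeated division with remainder:
  z⁵ + 59z³ - 531z² - 59049 = ((1/2)z - 11/2)(2z⁴ + 22z³ + 64z² - 1078z - 7938) + (148z³ + 360z² - 1960z - 102708)
  2z⁴ + 22z³ + 64z² - 1078z - 7938 = ((1/74)z + 317/2738)(148z³ + 360z² - 1960z - 102708) + ((66816/1369)z² + (734976/1369)z + 5412096/1369)
  148z³ + 360z² - 1960z - 102708 = ((50653/16704)z - 433973/16704)((66816/1369)z² + (734976/1369)z + 5412096/1369) + (0)
Last nonzero remainder: (66816/1369)z² + (734976/1369)z + 5412096/1369. Dividing through by 66816/1369 gives the monic gcd z² + 11z + 81.
Then lcm(f, g) = f·g / gcd(f, g); expanding and making the result monic gives the answer.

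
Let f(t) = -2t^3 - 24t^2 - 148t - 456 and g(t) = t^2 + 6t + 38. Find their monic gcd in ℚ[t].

Euclidean algorithm in ℚ[t]:
  -2t^3 - 24t^2 - 148t - 456 = (-2t - 12)(t^2 + 6t + 38) + (0)
The last nonzero remainder t^2 + 6t + 38 is already monic.

t^2 + 6t + 38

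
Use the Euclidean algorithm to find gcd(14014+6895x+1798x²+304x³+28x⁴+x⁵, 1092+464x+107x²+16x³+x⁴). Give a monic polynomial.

Repeated division with remainder:
  x⁵+28x⁴+304x³+1798x²+6895x+14014 = (x+12)(x⁴+16x³+107x²+464x+1092) + (5x³+50x²+235x+910)
  x⁴+16x³+107x²+464x+1092 = ((1/5)x+6/5)(5x³+50x²+235x+910) + (0)
Last nonzero remainder: 5x³+50x²+235x+910. Dividing through by 5 gives the monic gcd x³+10x²+47x+182.

182+47x+10x²+x³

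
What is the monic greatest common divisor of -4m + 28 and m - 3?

1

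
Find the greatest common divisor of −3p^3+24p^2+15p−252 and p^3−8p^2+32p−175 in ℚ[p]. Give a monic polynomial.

p−7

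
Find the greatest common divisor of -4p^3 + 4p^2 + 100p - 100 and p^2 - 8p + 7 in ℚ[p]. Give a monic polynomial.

By polynomial division,
  -4p^3 + 4p^2 + 100p - 100 = (-4p - 28)(p^2 - 8p + 7) + (-96p + 96)
  p^2 - 8p + 7 = (-(1/96)p + 7/96)(-96p + 96) + (0)
Last nonzero remainder: -96p + 96. Dividing through by -96 gives the monic gcd p - 1.

p - 1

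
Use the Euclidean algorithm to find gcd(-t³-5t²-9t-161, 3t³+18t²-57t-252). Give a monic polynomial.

Euclidean algorithm in ℚ[t]:
  -t³-5t²-9t-161 = (-1/3)(3t³+18t²-57t-252) + (t²-28t-245)
  3t³+18t²-57t-252 = (3t+102)(t²-28t-245) + (3534t+24738)
  t²-28t-245 = ((1/3534)t-35/3534)(3534t+24738) + (0)
Last nonzero remainder: 3534t+24738. Dividing through by 3534 gives the monic gcd t+7.

t+7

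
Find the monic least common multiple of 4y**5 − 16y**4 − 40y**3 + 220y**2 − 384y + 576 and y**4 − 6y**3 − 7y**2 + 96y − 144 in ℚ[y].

y**6 − 7y**5 + 2y**4 + 85y**3 − 261y**2 + 432y − 432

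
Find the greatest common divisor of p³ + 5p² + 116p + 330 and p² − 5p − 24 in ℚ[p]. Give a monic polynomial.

p + 3

By polynomial division,
  p³ + 5p² + 116p + 330 = (p + 10)(p² − 5p − 24) + (190p + 570)
  p² − 5p − 24 = ((1/190)p − 4/95)(190p + 570) + (0)
Last nonzero remainder: 190p + 570. Dividing through by 190 gives the monic gcd p + 3.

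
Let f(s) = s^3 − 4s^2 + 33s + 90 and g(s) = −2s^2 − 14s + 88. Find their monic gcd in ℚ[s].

1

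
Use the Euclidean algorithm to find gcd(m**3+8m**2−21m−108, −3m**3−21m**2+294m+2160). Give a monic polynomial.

m+9

Euclidean algorithm in ℚ[m]:
  m**3+8m**2−21m−108 = (−1/3)(−3m**3−21m**2+294m+2160) + (m**2+77m+612)
  −3m**3−21m**2+294m+2160 = (−3m+210)(m**2+77m+612) + (−14040m−126360)
  m**2+77m+612 = (−(1/14040)m−17/3510)(−14040m−126360) + (0)
Last nonzero remainder: −14040m−126360. Dividing through by −14040 gives the monic gcd m+9.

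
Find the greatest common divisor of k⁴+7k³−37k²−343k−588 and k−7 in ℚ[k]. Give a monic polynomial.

Apply the Euclidean algorithm:
  k⁴+7k³−37k²−343k−588 = (k³+14k²+61k+84)(k−7) + (0)
The last nonzero remainder k−7 is already monic.

k−7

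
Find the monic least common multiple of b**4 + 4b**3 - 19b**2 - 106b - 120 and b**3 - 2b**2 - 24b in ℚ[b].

Euclidean algorithm in ℚ[b]:
  b**4 + 4b**3 - 19b**2 - 106b - 120 = (b + 6)(b**3 - 2b**2 - 24b) + (17b**2 + 38b - 120)
  b**3 - 2b**2 - 24b = ((1/17)b - 72/289)(17b**2 + 38b - 120) + (-(2160/289)b - 8640/289)
  17b**2 + 38b - 120 = (-(4913/2160)b + 289/72)(-(2160/289)b - 8640/289) + (0)
Last nonzero remainder: -(2160/289)b - 8640/289. Dividing through by -2160/289 gives the monic gcd b + 4.
Then lcm(f, g) = f·g / gcd(f, g); expanding and making the result monic gives the answer.

b**6 - 2b**5 - 43b**4 + 8b**3 + 516b**2 + 720b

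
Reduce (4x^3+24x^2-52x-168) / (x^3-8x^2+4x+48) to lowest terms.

(4x^2+16x-84)/(x^2-10x+24)

Repeated division with remainder:
  4x^3+24x^2-52x-168 = (4)(x^3-8x^2+4x+48) + (56x^2-68x-360)
  x^3-8x^2+4x+48 = ((1/56)x-95/784)(56x^2-68x-360) + ((429/196)x+429/98)
  56x^2-68x-360 = ((10976/429)x-11760/143)((429/196)x+429/98) + (0)
Last nonzero remainder: (429/196)x+429/98. Dividing through by 429/196 gives the monic gcd x+2.
Cancel x+2 from numerator and denominator to get the reduced form.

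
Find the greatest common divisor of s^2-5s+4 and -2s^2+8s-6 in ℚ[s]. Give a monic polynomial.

s-1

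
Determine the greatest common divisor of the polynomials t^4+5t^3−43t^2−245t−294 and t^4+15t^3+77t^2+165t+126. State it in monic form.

t^3+12t^2+41t+42

Apply the Euclidean algorithm:
  t^4+5t^3−43t^2−245t−294 = (t^4+15t^3+77t^2+165t+126) + (−10t^3−120t^2−410t−420)
  t^4+15t^3+77t^2+165t+126 = (−(1/10)t−3/10)(−10t^3−120t^2−410t−420) + (0)
Last nonzero remainder: −10t^3−120t^2−410t−420. Dividing through by −10 gives the monic gcd t^3+12t^2+41t+42.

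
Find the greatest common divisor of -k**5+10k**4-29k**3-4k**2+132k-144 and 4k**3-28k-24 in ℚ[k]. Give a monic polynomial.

k**2-k-6

Euclidean algorithm in ℚ[k]:
  -k**5+10k**4-29k**3-4k**2+132k-144 = (-(1/4)k**2+(5/2)k-9)(4k**3-28k-24) + (60k**2-60k-360)
  4k**3-28k-24 = ((1/15)k+1/15)(60k**2-60k-360) + (0)
Last nonzero remainder: 60k**2-60k-360. Dividing through by 60 gives the monic gcd k**2-k-6.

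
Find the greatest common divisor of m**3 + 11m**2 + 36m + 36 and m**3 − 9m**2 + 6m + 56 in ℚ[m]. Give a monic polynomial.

Euclidean algorithm in ℚ[m]:
  m**3 + 11m**2 + 36m + 36 = (m**3 − 9m**2 + 6m + 56) + (20m**2 + 30m − 20)
  m**3 − 9m**2 + 6m + 56 = ((1/20)m − 21/40)(20m**2 + 30m − 20) + ((91/4)m + 91/2)
  20m**2 + 30m − 20 = ((80/91)m − 40/91)((91/4)m + 91/2) + (0)
Last nonzero remainder: (91/4)m + 91/2. Dividing through by 91/4 gives the monic gcd m + 2.

m + 2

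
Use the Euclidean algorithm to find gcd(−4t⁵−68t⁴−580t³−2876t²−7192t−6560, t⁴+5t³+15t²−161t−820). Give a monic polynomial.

t³+10t²+65t+164

Repeated division with remainder:
  −4t⁵−68t⁴−580t³−2876t²−7192t−6560 = (−4t−48)(t⁴+5t³+15t²−161t−820) + (−280t³−2800t²−18200t−45920)
  t⁴+5t³+15t²−161t−820 = (−(1/280)t+1/56)(−280t³−2800t²−18200t−45920) + (0)
Last nonzero remainder: −280t³−2800t²−18200t−45920. Dividing through by −280 gives the monic gcd t³+10t²+65t+164.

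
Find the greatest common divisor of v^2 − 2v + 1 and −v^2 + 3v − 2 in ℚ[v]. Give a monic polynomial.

By polynomial division,
  v^2 − 2v + 1 = (−1)(−v^2 + 3v − 2) + (v − 1)
  −v^2 + 3v − 2 = (−v + 2)(v − 1) + (0)
The last nonzero remainder v − 1 is already monic.

v − 1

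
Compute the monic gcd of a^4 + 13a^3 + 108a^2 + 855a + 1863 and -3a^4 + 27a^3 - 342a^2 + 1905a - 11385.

a^2 + a + 69

Euclidean algorithm in ℚ[a]:
  a^4 + 13a^3 + 108a^2 + 855a + 1863 = (-1/3)(-3a^4 + 27a^3 - 342a^2 + 1905a - 11385) + (22a^3 - 6a^2 + 1490a - 1932)
  -3a^4 + 27a^3 - 342a^2 + 1905a - 11385 = (-(3/22)a + 144/121)(22a^3 - 6a^2 + 1490a - 1932) + (-(15933/121)a^2 - (15933/121)a - 1099377/121)
  22a^3 - 6a^2 + 1490a - 1932 = (-(2662/15933)a + 3388/15933)(-(15933/121)a^2 - (15933/121)a - 1099377/121) + (0)
Last nonzero remainder: -(15933/121)a^2 - (15933/121)a - 1099377/121. Dividing through by -15933/121 gives the monic gcd a^2 + a + 69.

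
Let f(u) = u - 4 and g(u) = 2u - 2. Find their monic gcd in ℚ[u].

Euclidean algorithm in ℚ[u]:
  u - 4 = (1/2)(2u - 2) + (-3)
  2u - 2 = (-(2/3)u + 2/3)(-3) + (0)
The last nonzero remainder is the constant -3, so the polynomials are coprime and gcd = 1.

1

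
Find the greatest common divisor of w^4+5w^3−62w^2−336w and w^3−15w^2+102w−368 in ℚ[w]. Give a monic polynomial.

By polynomial division,
  w^4+5w^3−62w^2−336w = (w+20)(w^3−15w^2+102w−368) + (136w^2−2008w+7360)
  w^3−15w^2+102w−368 = ((1/136)w−1/578)(136w^2−2008w+7360) + ((12834/289)w−102672/289)
  136w^2−2008w+7360 = ((19652/6417)w−5780/279)((12834/289)w−102672/289) + (0)
Last nonzero remainder: (12834/289)w−102672/289. Dividing through by 12834/289 gives the monic gcd w−8.

w−8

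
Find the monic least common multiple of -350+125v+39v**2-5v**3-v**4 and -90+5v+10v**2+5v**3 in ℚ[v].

3150+275v-501v**2-236v**3-10v**4+9v**5+v**6

Apply the Euclidean algorithm:
  -v**4-5v**3+39v**2+125v-350 = (-(1/5)v-3/5)(5v**3+10v**2+5v-90) + (46v**2+110v-404)
  5v**3+10v**2+5v-90 = ((5/46)v-45/1058)(46v**2+110v-404) + ((28350/529)v-56700/529)
  46v**2+110v-404 = ((12167/14175)v+53429/14175)((28350/529)v-56700/529) + (0)
Last nonzero remainder: (28350/529)v-56700/529. Dividing through by 28350/529 gives the monic gcd v-2.
Then lcm(f, g) = f·g / gcd(f, g); expanding and making the result monic gives the answer.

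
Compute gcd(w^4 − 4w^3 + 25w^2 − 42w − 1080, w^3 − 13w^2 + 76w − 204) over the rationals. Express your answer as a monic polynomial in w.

w − 6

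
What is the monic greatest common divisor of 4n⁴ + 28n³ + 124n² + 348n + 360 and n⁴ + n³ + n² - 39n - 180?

By polynomial division,
  4n⁴ + 28n³ + 124n² + 348n + 360 = (4)(n⁴ + n³ + n² - 39n - 180) + (24n³ + 120n² + 504n + 1080)
  n⁴ + n³ + n² - 39n - 180 = ((1/24)n - 1/6)(24n³ + 120n² + 504n + 1080) + (0)
Last nonzero remainder: 24n³ + 120n² + 504n + 1080. Dividing through by 24 gives the monic gcd n³ + 5n² + 21n + 45.

n³ + 5n² + 21n + 45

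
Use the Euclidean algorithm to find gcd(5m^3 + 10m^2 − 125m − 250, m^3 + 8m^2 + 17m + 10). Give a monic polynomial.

m^2 + 7m + 10

Repeated division with remainder:
  5m^3 + 10m^2 − 125m − 250 = (5)(m^3 + 8m^2 + 17m + 10) + (−30m^2 − 210m − 300)
  m^3 + 8m^2 + 17m + 10 = (−(1/30)m − 1/30)(−30m^2 − 210m − 300) + (0)
Last nonzero remainder: −30m^2 − 210m − 300. Dividing through by −30 gives the monic gcd m^2 + 7m + 10.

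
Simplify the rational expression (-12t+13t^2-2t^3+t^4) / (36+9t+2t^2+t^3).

(-t+t^2)/(3+t)

Apply the Euclidean algorithm:
  t^4-2t^3+13t^2-12t = (t-4)(t^3+2t^2+9t+36) + (12t^2-12t+144)
  t^3+2t^2+9t+36 = ((1/12)t+1/4)(12t^2-12t+144) + (0)
Last nonzero remainder: 12t^2-12t+144. Dividing through by 12 gives the monic gcd t^2-t+12.
Cancel t^2-t+12 from numerator and denominator to get the reduced form.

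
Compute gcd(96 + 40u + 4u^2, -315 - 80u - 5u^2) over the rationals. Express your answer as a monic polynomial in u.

By polynomial division,
  4u^2 + 40u + 96 = (-4/5)(-5u^2 - 80u - 315) + (-24u - 156)
  -5u^2 - 80u - 315 = ((5/24)u + 95/48)(-24u - 156) + (-25/4)
  -24u - 156 = ((96/25)u + 624/25)(-25/4) + (0)
The last nonzero remainder is the constant -25/4, so the polynomials are coprime and gcd = 1.

1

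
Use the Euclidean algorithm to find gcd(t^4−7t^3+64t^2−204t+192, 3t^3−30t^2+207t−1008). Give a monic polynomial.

t^2−3t+48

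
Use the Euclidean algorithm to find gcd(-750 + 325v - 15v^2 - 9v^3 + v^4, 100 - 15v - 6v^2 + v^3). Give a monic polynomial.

25 - 10v + v^2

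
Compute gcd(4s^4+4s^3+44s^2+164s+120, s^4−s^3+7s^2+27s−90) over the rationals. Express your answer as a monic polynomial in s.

Euclidean algorithm in ℚ[s]:
  4s^4+4s^3+44s^2+164s+120 = (4)(s^4−s^3+7s^2+27s−90) + (8s^3+16s^2+56s+480)
  s^4−s^3+7s^2+27s−90 = ((1/8)s−3/8)(8s^3+16s^2+56s+480) + (6s^2−12s+90)
  8s^3+16s^2+56s+480 = ((4/3)s+16/3)(6s^2−12s+90) + (0)
Last nonzero remainder: 6s^2−12s+90. Dividing through by 6 gives the monic gcd s^2−2s+15.

s^2−2s+15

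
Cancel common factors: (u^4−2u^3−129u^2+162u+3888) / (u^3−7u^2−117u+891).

Apply the Euclidean algorithm:
  u^4−2u^3−129u^2+162u+3888 = (u+5)(u^3−7u^2−117u+891) + (23u^2−144u−567)
  u^3−7u^2−117u+891 = ((1/23)u−17/529)(23u^2−144u−567) + (−(51300/529)u+461700/529)
  23u^2−144u−567 = (−(12167/51300)u−3703/5700)(−(51300/529)u+461700/529) + (0)
Last nonzero remainder: −(51300/529)u+461700/529. Dividing through by −51300/529 gives the monic gcd u−9.
Cancel u−9 from numerator and denominator to get the reduced form.

(u^3+7u^2−66u−432)/(u^2+2u−99)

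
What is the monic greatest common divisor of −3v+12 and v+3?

1

Apply the Euclidean algorithm:
  −3v+12 = (−3)(v+3) + (21)
  v+3 = ((1/21)v+1/7)(21) + (0)
The last nonzero remainder is the constant 21, so the polynomials are coprime and gcd = 1.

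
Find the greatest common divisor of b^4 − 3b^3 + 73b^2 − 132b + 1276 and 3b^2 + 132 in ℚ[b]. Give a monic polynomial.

Apply the Euclidean algorithm:
  b^4 − 3b^3 + 73b^2 − 132b + 1276 = ((1/3)b^2 − b + 29/3)(3b^2 + 132) + (0)
Last nonzero remainder: 3b^2 + 132. Dividing through by 3 gives the monic gcd b^2 + 44.

b^2 + 44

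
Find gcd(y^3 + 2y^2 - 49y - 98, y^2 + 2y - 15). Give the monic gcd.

Apply the Euclidean algorithm:
  y^3 + 2y^2 - 49y - 98 = (y)(y^2 + 2y - 15) + (-34y - 98)
  y^2 + 2y - 15 = (-(1/34)y + 15/578)(-34y - 98) + (-3600/289)
  -34y - 98 = ((4913/1800)y + 14161/1800)(-3600/289) + (0)
The last nonzero remainder is the constant -3600/289, so the polynomials are coprime and gcd = 1.

1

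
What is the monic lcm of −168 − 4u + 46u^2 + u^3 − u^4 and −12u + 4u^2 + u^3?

168u + 4u^2 − 46u^3 − u^4 + u^5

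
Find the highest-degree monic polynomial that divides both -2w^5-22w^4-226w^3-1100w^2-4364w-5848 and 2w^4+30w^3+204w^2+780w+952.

Euclidean algorithm in ℚ[w]:
  -2w^5-22w^4-226w^3-1100w^2-4364w-5848 = (-w+4)(2w^4+30w^3+204w^2+780w+952) + (-142w^3-1136w^2-6532w-9656)
  2w^4+30w^3+204w^2+780w+952 = (-(1/71)w-7/71)(-142w^3-1136w^2-6532w-9656) + (0)
Last nonzero remainder: -142w^3-1136w^2-6532w-9656. Dividing through by -142 gives the monic gcd w^3+8w^2+46w+68.

w^3+8w^2+46w+68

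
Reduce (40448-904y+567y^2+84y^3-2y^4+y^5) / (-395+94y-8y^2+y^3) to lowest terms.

(512+8y+y^2+y^3)/(-5+y)

By polynomial division,
  y^5-2y^4+84y^3+567y^2-904y+40448 = (y^2+6y+38)(y^3-8y^2+94y-395) + (702y^2-2106y+55458)
  y^3-8y^2+94y-395 = ((1/702)y-5/702)(702y^2-2106y+55458) + (0)
Last nonzero remainder: 702y^2-2106y+55458. Dividing through by 702 gives the monic gcd y^2-3y+79.
Cancel y^2-3y+79 from numerator and denominator to get the reduced form.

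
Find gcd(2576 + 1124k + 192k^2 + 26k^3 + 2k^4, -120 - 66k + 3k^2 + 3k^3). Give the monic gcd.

Apply the Euclidean algorithm:
  2k^4 + 26k^3 + 192k^2 + 1124k + 2576 = ((2/3)k + 8)(3k^3 + 3k^2 - 66k - 120) + (212k^2 + 1732k + 3536)
  3k^3 + 3k^2 - 66k - 120 = ((3/212)k - 285/2809)(212k^2 + 1732k + 3536) + ((167670/2809)k + 670680/2809)
  212k^2 + 1732k + 3536 = ((297754/83835)k + 1241578/83835)((167670/2809)k + 670680/2809) + (0)
Last nonzero remainder: (167670/2809)k + 670680/2809. Dividing through by 167670/2809 gives the monic gcd k + 4.

4 + k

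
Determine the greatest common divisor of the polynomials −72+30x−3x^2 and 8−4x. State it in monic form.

1

Apply the Euclidean algorithm:
  −3x^2+30x−72 = ((3/4)x−6)(−4x+8) + (−24)
  −4x+8 = ((1/6)x−1/3)(−24) + (0)
The last nonzero remainder is the constant −24, so the polynomials are coprime and gcd = 1.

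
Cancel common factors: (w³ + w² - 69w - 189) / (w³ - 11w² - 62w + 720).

Euclidean algorithm in ℚ[w]:
  w³ + w² - 69w - 189 = (w³ - 11w² - 62w + 720) + (12w² - 7w - 909)
  w³ - 11w² - 62w + 720 = ((1/12)w - 125/144)(12w² - 7w - 909) + ((1105/144)w - 1105/16)
  12w² - 7w - 909 = ((1728/1105)w + 14544/1105)((1105/144)w - 1105/16) + (0)
Last nonzero remainder: (1105/144)w - 1105/16. Dividing through by 1105/144 gives the monic gcd w - 9.
Cancel w - 9 from numerator and denominator to get the reduced form.

(w² + 10w + 21)/(w² - 2w - 80)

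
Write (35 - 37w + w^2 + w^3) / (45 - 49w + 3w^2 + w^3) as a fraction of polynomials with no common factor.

(7 + w)/(9 + w)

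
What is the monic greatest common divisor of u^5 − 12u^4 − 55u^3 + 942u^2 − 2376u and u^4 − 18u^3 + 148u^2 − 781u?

u^2 − 11u

Euclidean algorithm in ℚ[u]:
  u^5 − 12u^4 − 55u^3 + 942u^2 − 2376u = (u + 6)(u^4 − 18u^3 + 148u^2 − 781u) + (−95u^3 + 835u^2 + 2310u)
  u^4 − 18u^3 + 148u^2 − 781u = (−(1/95)u + 35/361)(−95u^3 + 835u^2 + 2310u) + ((32981/361)u^2 − (362791/361)u)
  −95u^3 + 835u^2 + 2310u = (−(34295/32981)u − 75810/32981)((32981/361)u^2 − (362791/361)u) + (0)
Last nonzero remainder: (32981/361)u^2 − (362791/361)u. Dividing through by 32981/361 gives the monic gcd u^2 − 11u.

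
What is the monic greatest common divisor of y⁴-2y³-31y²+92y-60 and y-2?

Euclidean algorithm in ℚ[y]:
  y⁴-2y³-31y²+92y-60 = (y³-31y+30)(y-2) + (0)
The last nonzero remainder y-2 is already monic.

y-2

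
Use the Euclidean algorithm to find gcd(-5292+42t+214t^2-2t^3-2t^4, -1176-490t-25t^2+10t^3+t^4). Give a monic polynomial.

-42-t+t^2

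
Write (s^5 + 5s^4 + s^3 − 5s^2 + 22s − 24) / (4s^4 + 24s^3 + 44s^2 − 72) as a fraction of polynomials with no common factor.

Euclidean algorithm in ℚ[s]:
  s^5 + 5s^4 + s^3 − 5s^2 + 22s − 24 = ((1/4)s − 1/4)(4s^4 + 24s^3 + 44s^2 − 72) + (−4s^3 + 6s^2 + 40s − 42)
  4s^4 + 24s^3 + 44s^2 − 72 = (−s − 15/2)(−4s^3 + 6s^2 + 40s − 42) + (129s^2 + 258s − 387)
  −4s^3 + 6s^2 + 40s − 42 = (−(4/129)s + 14/129)(129s^2 + 258s − 387) + (0)
Last nonzero remainder: 129s^2 + 258s − 387. Dividing through by 129 gives the monic gcd s^2 + 2s − 3.
Cancel s^2 + 2s − 3 from numerator and denominator to get the reduced form.

(s^3 + 3s^2 − 2s + 8)/(4s^2 + 16s + 24)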